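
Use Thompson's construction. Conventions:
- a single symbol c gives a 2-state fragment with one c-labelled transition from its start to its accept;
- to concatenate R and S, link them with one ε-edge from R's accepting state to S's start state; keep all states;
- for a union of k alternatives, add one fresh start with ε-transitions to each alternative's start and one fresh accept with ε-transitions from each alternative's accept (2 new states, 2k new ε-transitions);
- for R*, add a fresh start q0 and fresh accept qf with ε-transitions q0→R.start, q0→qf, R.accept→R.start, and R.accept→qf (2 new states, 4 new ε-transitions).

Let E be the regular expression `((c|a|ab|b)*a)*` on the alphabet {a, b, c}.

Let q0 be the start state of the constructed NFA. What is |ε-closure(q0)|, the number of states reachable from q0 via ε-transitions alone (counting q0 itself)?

10

Compute the ε-closure size of each fragment's start state recursively; a symbol fragment's start has no outgoing ε-edge, so its closure is just itself (size 1).
  ab → C equals the left operand's closure size = 1 (its accept is not ε-reachable, so the closure stops there)
  c|a|ab|b → C = 1 + 1 + 1 + 1 + 1 = 5 (the new accept is not ε-reachable since no branch accepts ε)
  (c|a|ab|b)* → C = 1 (new start) + 5 (body) + 1 (new accept) = 7
  (c|a|ab|b)*a → C = 7 + 1 = 8 (closure spills across the concat boundary because the left factor accepts ε)
  ((c|a|ab|b)*a)* → the star's fresh start ε-reaches both the body's start and the fresh accept: C = 2 + 8 = 10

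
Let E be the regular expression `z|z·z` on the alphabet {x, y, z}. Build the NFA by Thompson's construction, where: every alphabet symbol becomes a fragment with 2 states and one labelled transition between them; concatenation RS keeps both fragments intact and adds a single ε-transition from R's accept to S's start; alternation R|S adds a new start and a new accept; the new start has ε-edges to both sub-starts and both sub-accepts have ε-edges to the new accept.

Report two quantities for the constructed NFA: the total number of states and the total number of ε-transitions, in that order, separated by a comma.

8, 5

By structural recursion:
Each of the 3 symbol leaves contributes 2 states and 0 ε-transitions.
  z·z = 4 states, 1 ε-transition
  z|z·z = 8 states, 5 ε-transitions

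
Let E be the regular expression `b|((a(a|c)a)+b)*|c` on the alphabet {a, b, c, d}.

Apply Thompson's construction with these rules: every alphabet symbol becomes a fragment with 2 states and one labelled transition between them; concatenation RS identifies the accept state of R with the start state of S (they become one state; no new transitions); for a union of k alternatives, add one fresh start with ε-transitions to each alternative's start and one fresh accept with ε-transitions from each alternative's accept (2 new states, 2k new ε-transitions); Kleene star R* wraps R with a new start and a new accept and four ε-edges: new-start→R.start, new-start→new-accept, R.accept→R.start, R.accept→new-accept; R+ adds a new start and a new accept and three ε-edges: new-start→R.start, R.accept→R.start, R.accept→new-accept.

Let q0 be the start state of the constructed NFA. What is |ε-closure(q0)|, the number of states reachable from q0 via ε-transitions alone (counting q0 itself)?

8

Compute the ε-closure size of each fragment's start state recursively; a symbol fragment's start has no outgoing ε-edge, so its closure is just itself (size 1).
  a|c — new start ε-reaches every alternative's start; none of them accept ε, so the new accept is not reached: |ε-closure| = 1 + 1 + 1 = 3
  a(a|c)a — |ε-closure| equals the left operand's closure size = 1 (its accept is not ε-reachable, so the closure stops there)
  (a(a|c)a)+ — |ε-closure| = 1 + 1 = 2 (the body doesn't accept ε, so the new accept is not reached)
  (a(a|c)a)+b — same as the first factor's closure: |ε-closure| = 2
  ((a(a|c)a)+b)* — |ε-closure| = 1 (new start) + 2 (body) + 1 (new accept) = 4
  b|((a(a|c)a)+b)*|c — new start ε-reaches every alternative's start; at least one alternative accepts ε, so the union's new accept is reached too: |ε-closure| = 1 + 1 + 4 + 1 + 1 = 8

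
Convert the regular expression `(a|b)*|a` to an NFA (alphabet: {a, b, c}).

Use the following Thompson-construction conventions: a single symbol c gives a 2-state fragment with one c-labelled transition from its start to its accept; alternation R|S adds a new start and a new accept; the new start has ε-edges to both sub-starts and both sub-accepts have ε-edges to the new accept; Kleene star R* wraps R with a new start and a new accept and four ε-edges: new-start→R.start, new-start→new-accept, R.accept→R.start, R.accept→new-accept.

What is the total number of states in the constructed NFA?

12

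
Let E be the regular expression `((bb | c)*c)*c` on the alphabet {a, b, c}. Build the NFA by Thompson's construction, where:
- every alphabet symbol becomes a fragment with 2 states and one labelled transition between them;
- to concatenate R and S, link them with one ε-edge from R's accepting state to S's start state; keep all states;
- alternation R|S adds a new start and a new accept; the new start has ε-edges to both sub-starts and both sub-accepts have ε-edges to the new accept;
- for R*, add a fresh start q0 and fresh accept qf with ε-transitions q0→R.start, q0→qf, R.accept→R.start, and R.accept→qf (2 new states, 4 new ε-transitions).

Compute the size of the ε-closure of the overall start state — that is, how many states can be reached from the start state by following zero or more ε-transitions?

9

Compute the ε-closure size of each fragment's start state recursively; a symbol fragment's start has no outgoing ε-edge, so its closure is just itself (size 1).
  bb → |ε-closure| equals the left operand's closure size = 1 (its accept is not ε-reachable, so the closure stops there)
  bb | c → |ε-closure| = 1 + 1 + 1 = 3 (the new accept is not ε-reachable since no branch accepts ε)
  (bb | c)* → |ε-closure| = 1 (new start) + 3 (body) + 1 (new accept) = 5
  (bb | c)*c → the left operand accepts ε, so the closure extends into the next operand (via the concat ε-link); |ε-closure| = 5 + 1 = 6
  ((bb | c)*c)* → |ε-closure| = 1 (new start) + 6 (body) + 1 (new accept) = 8
  ((bb | c)*c)*c → the left operand accepts ε, so the closure extends into the next operand (via the concat ε-link); |ε-closure| = 8 + 1 = 9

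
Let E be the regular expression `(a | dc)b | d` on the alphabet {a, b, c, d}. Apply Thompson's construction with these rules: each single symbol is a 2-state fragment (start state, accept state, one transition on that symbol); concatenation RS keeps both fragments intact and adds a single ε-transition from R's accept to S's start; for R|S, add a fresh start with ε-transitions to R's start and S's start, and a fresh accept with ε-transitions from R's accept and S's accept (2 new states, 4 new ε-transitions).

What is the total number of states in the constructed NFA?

Bottom-up over the parse tree:
Each of the 5 symbol leaves contributes a 2-state fragment.
  dc → 4 states
  a | dc → 8 states
  (a | dc)b → 10 states
  (a | dc)b | d → 14 states

14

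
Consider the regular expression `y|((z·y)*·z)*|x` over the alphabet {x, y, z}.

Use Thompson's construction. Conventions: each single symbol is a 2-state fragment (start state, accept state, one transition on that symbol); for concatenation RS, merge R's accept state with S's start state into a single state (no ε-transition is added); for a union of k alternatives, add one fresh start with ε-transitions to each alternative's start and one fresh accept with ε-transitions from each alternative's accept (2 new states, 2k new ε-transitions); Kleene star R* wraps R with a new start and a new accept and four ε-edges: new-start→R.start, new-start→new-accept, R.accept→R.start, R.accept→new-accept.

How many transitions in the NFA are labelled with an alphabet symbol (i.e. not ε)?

Bottom-up over the parse tree:
Each of the 5 symbol leaves contributes exactly 1 symbol transition.
  z·y → 2 symbol transitions
  (z·y)* → 2 symbol transitions
  (z·y)*·z → 3 symbol transitions
  ((z·y)*·z)* → 3 symbol transitions
  y|((z·y)*·z)*|x → 5 symbol transitions

5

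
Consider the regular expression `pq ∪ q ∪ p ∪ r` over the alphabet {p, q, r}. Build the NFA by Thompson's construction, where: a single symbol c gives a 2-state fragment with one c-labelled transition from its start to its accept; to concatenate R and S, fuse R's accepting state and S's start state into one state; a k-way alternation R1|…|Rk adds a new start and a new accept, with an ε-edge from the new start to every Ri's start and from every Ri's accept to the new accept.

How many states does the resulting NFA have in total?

11

Building bottom-up:
Each of the 5 symbol leaves contributes a 2-state fragment.
  pq : 3 states
  pq ∪ q ∪ p ∪ r : 11 states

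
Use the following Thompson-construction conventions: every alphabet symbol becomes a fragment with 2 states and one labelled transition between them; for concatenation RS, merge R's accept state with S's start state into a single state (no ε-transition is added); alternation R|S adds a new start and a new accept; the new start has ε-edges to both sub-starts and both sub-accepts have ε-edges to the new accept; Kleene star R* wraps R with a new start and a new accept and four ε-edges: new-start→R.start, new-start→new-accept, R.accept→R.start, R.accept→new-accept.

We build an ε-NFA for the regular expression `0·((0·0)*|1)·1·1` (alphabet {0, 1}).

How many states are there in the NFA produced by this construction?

12

Bottom-up over the parse tree:
Each of the 6 symbol leaves contributes a 2-state fragment.
  0·0 = 3 states
  (0·0)* = 5 states
  (0·0)*|1 = 9 states
  0·((0·0)*|1)·1·1 = 12 states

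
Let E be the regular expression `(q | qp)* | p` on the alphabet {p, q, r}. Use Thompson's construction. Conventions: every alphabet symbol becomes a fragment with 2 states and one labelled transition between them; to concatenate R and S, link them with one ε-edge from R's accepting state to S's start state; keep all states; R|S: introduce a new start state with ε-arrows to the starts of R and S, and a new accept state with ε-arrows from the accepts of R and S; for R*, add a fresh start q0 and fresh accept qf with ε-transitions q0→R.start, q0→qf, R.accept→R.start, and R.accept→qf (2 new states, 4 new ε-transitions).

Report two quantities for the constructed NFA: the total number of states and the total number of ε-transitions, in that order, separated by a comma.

14, 13

Recursing over subexpressions:
Each of the 4 symbol leaves contributes 2 states and 0 ε-transitions.
  qp : 4 states, 1 ε-transition
  q | qp : 8 states, 5 ε-transitions
  (q | qp)* : 10 states, 9 ε-transitions
  (q | qp)* | p : 14 states, 13 ε-transitions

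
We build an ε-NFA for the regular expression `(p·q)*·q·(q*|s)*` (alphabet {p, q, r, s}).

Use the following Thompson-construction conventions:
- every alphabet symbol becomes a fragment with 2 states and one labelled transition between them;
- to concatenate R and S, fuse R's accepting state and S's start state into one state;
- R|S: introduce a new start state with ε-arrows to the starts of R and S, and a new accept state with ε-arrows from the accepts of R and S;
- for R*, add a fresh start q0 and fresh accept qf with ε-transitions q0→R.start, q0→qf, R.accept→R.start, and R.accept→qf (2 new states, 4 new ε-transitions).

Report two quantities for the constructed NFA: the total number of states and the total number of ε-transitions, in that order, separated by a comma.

15, 16

Building bottom-up:
Each of the 5 symbol leaves contributes 2 states and 0 ε-transitions.
  p·q : 3 states, 0 ε-transitions
  (p·q)* : 5 states, 4 ε-transitions
  q* : 4 states, 4 ε-transitions
  q*|s : 8 states, 8 ε-transitions
  (q*|s)* : 10 states, 12 ε-transitions
  (p·q)*·q·(q*|s)* : 15 states, 16 ε-transitions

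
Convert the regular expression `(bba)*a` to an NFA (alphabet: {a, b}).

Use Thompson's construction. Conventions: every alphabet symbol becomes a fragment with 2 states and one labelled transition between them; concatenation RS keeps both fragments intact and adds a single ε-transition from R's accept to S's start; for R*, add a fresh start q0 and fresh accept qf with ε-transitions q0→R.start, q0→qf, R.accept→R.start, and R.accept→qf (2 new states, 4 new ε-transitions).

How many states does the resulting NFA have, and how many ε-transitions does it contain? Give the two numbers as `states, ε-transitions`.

10, 7

Building bottom-up:
Each of the 4 symbol leaves contributes 2 states and 0 ε-transitions.
  bba → 6 states, 2 ε-transitions
  (bba)* → 8 states, 6 ε-transitions
  (bba)*a → 10 states, 7 ε-transitions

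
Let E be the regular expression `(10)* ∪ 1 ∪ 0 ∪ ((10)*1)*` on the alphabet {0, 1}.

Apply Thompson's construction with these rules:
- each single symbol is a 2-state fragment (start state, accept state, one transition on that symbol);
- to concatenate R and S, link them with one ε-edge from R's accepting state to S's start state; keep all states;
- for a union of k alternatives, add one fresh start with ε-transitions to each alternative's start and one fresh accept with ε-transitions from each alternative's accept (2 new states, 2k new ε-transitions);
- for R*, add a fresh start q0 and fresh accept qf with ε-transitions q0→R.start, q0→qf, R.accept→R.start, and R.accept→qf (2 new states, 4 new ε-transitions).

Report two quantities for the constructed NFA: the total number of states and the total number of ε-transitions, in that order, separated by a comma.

22, 23

Bottom-up over the parse tree:
Each of the 7 symbol leaves contributes 2 states and 0 ε-transitions.
  10 : 4 states, 1 ε-transition
  (10)* : 6 states, 5 ε-transitions
  10 : 4 states, 1 ε-transition
  (10)* : 6 states, 5 ε-transitions
  (10)*1 : 8 states, 6 ε-transitions
  ((10)*1)* : 10 states, 10 ε-transitions
  (10)* ∪ 1 ∪ 0 ∪ ((10)*1)* : 22 states, 23 ε-transitions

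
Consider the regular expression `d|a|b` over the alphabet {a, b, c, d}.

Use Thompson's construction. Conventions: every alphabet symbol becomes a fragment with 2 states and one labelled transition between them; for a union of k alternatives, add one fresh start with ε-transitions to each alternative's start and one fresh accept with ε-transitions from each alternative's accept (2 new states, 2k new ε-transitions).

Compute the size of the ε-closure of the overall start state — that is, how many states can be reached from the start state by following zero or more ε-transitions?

Compute the ε-closure size of each fragment's start state recursively; a symbol fragment's start has no outgoing ε-edge, so its closure is just itself (size 1).
  d|a|b : new start ε-reaches every alternative's start; none of them accept ε, so the new accept is not reached: |ε-closure| = 1 + 1 + 1 + 1 = 4

4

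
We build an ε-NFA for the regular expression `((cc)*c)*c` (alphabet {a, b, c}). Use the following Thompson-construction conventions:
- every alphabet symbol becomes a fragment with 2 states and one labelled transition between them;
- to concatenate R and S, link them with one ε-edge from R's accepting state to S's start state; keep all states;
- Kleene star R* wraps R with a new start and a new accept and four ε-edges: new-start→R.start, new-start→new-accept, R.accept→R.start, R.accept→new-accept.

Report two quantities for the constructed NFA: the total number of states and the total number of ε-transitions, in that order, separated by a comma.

12, 11

Recursing over subexpressions:
Each of the 4 symbol leaves contributes 2 states and 0 ε-transitions.
  cc — 4 states, 1 ε-transition
  (cc)* — 6 states, 5 ε-transitions
  (cc)*c — 8 states, 6 ε-transitions
  ((cc)*c)* — 10 states, 10 ε-transitions
  ((cc)*c)*c — 12 states, 11 ε-transitions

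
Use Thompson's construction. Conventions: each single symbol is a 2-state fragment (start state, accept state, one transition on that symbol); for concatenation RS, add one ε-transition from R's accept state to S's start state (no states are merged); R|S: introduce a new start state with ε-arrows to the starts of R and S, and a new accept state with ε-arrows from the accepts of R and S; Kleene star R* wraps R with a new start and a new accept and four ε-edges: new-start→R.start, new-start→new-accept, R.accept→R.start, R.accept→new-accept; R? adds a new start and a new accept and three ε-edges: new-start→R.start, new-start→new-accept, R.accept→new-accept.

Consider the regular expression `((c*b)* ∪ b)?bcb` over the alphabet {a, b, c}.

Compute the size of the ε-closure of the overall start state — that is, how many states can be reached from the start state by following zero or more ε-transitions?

Let C(F) = |ε-closure(F.start)| within fragment F, and note whether F accepts ε. Symbol fragments have C = 1 and do not accept ε. Then:
  c* → new start has ε-edges to the inner start and to the new accept, so |closure| = 2 + 1 = 3
  c*b → |closure| = 3 + 1 = 4 (closure spills across the concat boundary because the left factor accepts ε)
  (c*b)* → new start has ε-edges to the inner start and to the new accept, so |closure| = 2 + 4 = 6
  (c*b)* ∪ b → new start ε-reaches every alternative's start; at least one alternative accepts ε, so the union's new accept is reached too: |closure| = 1 + 6 + 1 + 1 = 9
  ((c*b)* ∪ b)? → new start has ε-edges to the inner start and to the new accept, so |closure| = 2 + 9 = 11
  ((c*b)* ∪ b)?bcb → |closure| = 11 + 1 = 12 (closure spills across the concat boundary because the left factor accepts ε)

12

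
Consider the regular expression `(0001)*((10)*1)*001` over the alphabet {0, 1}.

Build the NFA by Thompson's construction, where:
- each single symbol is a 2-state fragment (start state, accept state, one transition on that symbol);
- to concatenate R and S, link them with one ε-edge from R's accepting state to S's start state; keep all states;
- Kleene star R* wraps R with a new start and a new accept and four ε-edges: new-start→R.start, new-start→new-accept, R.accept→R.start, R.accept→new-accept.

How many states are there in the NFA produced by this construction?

Per subexpression:
Each of the 10 symbol leaves contributes a 2-state fragment.
  0001 = 8 states
  (0001)* = 10 states
  10 = 4 states
  (10)* = 6 states
  (10)*1 = 8 states
  ((10)*1)* = 10 states
  (0001)*((10)*1)*001 = 26 states

26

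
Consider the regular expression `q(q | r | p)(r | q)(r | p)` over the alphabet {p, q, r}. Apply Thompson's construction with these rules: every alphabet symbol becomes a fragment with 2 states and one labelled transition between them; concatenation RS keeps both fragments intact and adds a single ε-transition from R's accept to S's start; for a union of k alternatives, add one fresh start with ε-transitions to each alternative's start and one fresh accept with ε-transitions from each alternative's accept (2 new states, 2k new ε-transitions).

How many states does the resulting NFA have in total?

22

Per subexpression:
Each of the 8 symbol leaves contributes a 2-state fragment.
  q | r | p : 8 states
  r | q : 6 states
  r | p : 6 states
  q(q | r | p)(r | q)(r | p) : 22 states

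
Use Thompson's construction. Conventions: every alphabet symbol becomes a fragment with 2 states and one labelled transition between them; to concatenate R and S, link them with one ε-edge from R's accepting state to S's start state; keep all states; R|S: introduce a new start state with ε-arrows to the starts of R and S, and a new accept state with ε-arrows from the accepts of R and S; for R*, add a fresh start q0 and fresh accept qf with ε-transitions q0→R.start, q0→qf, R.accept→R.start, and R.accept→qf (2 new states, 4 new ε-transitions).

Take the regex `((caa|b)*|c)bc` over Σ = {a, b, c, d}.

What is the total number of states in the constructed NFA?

20

By structural recursion:
Each of the 7 symbol leaves contributes a 2-state fragment.
  caa → 6 states
  caa|b → 10 states
  (caa|b)* → 12 states
  (caa|b)*|c → 16 states
  ((caa|b)*|c)bc → 20 states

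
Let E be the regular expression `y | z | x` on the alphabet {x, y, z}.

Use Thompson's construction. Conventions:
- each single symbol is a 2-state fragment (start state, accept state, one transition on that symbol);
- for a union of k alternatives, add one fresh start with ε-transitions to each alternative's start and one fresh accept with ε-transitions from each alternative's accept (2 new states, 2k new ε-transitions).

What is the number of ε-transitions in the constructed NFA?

6

Bottom-up over the parse tree:
Each of the 3 symbol leaves contributes 0 ε-transitions.
  y | z | x = 6 ε-transitions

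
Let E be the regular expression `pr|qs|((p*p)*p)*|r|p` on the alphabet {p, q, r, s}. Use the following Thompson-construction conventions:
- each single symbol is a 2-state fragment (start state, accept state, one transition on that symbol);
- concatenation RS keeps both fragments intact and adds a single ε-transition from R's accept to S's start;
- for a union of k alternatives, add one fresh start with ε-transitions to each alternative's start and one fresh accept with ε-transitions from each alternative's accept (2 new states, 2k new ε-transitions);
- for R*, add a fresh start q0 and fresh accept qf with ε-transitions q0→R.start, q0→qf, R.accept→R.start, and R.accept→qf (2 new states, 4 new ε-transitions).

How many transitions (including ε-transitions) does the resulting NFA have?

35

By structural recursion:
Each of the 9 symbol leaves contributes 1 transition (1 symbol, 0 ε).
  pr = 3 transitions (2 symbol, 1 ε)
  qs = 3 transitions (2 symbol, 1 ε)
  p* = 5 transitions (1 symbol, 4 ε)
  p*p = 7 transitions (2 symbol, 5 ε)
  (p*p)* = 11 transitions (2 symbol, 9 ε)
  (p*p)*p = 13 transitions (3 symbol, 10 ε)
  ((p*p)*p)* = 17 transitions (3 symbol, 14 ε)
  pr|qs|((p*p)*p)*|r|p = 35 transitions (9 symbol, 26 ε)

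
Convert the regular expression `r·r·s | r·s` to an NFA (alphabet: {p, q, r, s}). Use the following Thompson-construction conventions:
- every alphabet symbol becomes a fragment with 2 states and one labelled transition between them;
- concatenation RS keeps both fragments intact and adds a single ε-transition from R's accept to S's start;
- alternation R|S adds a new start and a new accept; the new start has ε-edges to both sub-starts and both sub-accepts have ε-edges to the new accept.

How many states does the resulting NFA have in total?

12

By structural recursion:
Each of the 5 symbol leaves contributes a 2-state fragment.
  r·r·s : 6 states
  r·s : 4 states
  r·r·s | r·s : 12 states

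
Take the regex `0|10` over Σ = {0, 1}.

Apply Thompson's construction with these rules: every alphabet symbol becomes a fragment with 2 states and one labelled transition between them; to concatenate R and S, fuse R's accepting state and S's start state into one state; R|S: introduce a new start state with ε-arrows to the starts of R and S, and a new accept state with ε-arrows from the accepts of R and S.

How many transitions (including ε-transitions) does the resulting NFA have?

Building bottom-up:
Each of the 3 symbol leaves contributes 1 transition (1 symbol, 0 ε).
  10 → 2 transitions (2 symbol, 0 ε)
  0|10 → 7 transitions (3 symbol, 4 ε)

7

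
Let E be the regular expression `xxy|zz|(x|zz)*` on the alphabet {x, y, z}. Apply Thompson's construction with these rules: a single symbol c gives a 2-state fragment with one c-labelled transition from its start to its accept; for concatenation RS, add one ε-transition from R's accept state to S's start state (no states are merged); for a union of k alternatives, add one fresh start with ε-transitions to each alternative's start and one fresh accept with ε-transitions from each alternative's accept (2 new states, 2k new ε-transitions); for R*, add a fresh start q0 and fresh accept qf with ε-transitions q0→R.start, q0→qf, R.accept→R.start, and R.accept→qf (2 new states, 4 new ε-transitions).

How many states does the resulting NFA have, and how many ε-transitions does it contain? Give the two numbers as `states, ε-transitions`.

22, 18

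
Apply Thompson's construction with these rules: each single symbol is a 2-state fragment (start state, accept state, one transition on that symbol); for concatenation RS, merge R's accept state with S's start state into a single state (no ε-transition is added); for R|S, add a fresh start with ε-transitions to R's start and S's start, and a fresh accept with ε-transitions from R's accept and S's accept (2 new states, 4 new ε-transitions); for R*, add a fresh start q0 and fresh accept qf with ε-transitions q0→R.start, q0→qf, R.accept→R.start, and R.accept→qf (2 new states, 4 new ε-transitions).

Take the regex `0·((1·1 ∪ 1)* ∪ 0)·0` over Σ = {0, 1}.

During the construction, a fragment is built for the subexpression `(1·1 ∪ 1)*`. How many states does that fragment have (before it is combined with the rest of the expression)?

Fragment for `(1·1 ∪ 1)*`:
Each of the 3 symbol leaves contributes a 2-state fragment.
  1·1 : 3 states
  1·1 ∪ 1 : 7 states
  (1·1 ∪ 1)* : 9 states

9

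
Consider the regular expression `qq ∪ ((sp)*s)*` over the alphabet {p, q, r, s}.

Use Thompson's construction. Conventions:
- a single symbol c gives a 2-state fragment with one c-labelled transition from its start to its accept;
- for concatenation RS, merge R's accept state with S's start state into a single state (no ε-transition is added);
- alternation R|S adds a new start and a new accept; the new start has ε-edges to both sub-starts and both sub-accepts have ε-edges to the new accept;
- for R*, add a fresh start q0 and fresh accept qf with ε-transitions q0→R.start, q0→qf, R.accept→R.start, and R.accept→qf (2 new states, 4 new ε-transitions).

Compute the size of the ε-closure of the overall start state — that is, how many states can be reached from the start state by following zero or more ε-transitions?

8

Compute the ε-closure size of each fragment's start state recursively; a symbol fragment's start has no outgoing ε-edge, so its closure is just itself (size 1).
  qq → |ε-closure| equals the left operand's closure size = 1 (its accept is not ε-reachable, so the closure stops there)
  sp → |ε-closure| equals the left operand's closure size = 1 (its accept is not ε-reachable, so the closure stops there)
  (sp)* → |ε-closure| = 1 (new start) + 1 (body) + 1 (new accept) = 3
  (sp)*s → |ε-closure| = 3 + (1−1) = 3 (closure spills across the concat boundary because the left factor accepts ε)
  ((sp)*s)* → new start has ε-edges to the inner start and to the new accept, so |ε-closure| = 2 + 3 = 5
  qq ∪ ((sp)*s)* → |ε-closure| = 1 (new start) + (1 + 5) + 1 (new accept, since some branch ε-reaches its own accept) = 8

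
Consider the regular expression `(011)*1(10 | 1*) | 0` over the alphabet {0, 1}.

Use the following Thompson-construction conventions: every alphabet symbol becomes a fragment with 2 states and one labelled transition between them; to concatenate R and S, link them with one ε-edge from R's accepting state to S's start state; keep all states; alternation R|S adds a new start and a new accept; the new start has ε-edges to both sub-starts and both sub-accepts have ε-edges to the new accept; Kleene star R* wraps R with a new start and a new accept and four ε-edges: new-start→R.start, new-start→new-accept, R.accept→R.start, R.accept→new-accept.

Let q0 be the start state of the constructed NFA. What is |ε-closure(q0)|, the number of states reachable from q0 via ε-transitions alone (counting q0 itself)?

6

Compute the ε-closure size of each fragment's start state recursively; a symbol fragment's start has no outgoing ε-edge, so its closure is just itself (size 1).
  011 : |closure| equals the left operand's closure size = 1 (its accept is not ε-reachable, so the closure stops there)
  (011)* : new start has ε-edges to the inner start and to the new accept, so |closure| = 2 + 1 = 3
  10 : |closure| equals the left operand's closure size = 1 (its accept is not ε-reachable, so the closure stops there)
  1* : the star's fresh start ε-reaches both the body's start and the fresh accept: |closure| = 2 + 1 = 3
  10 | 1* : |closure| = 1 (new start) + (1 + 3) + 1 (new accept, since some branch ε-reaches its own accept) = 6
  (011)*1(10 | 1*) : |closure| = 3 + 1 = 4 (closure spills across the concat boundary because the left factor accepts ε)
  (011)*1(10 | 1*) | 0 : |closure| = 1 + 4 + 1 = 6 (the new accept is not ε-reachable since no branch accepts ε)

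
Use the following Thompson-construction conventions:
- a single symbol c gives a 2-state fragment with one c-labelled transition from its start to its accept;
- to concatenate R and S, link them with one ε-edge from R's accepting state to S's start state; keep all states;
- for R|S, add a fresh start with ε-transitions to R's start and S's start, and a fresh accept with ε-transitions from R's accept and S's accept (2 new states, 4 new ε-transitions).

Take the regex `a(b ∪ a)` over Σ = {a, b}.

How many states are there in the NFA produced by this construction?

8

Per subexpression:
Each of the 3 symbol leaves contributes a 2-state fragment.
  b ∪ a — 6 states
  a(b ∪ a) — 8 states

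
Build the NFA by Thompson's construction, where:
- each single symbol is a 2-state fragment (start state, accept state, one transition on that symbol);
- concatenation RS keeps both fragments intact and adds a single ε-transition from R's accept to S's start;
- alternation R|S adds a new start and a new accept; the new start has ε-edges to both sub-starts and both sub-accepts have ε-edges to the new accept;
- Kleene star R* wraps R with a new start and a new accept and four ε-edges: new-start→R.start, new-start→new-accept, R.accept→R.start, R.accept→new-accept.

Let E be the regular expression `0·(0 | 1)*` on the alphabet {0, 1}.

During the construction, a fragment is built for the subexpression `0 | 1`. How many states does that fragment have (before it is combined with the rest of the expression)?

Fragment for `0 | 1`:
Each of the 2 symbol leaves contributes a 2-state fragment.
  0 | 1 = 6 states

6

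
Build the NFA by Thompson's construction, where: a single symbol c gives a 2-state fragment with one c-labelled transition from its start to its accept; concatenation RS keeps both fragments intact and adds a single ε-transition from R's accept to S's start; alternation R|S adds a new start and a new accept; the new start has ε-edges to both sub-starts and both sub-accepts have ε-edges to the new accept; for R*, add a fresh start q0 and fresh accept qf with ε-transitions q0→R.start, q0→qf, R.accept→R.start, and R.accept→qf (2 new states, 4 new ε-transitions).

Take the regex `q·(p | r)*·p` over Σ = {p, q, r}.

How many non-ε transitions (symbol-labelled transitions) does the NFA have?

By structural recursion:
Each of the 4 symbol leaves contributes exactly 1 symbol transition.
  p | r : 2 symbol transitions
  (p | r)* : 2 symbol transitions
  q·(p | r)*·p : 4 symbol transitions

4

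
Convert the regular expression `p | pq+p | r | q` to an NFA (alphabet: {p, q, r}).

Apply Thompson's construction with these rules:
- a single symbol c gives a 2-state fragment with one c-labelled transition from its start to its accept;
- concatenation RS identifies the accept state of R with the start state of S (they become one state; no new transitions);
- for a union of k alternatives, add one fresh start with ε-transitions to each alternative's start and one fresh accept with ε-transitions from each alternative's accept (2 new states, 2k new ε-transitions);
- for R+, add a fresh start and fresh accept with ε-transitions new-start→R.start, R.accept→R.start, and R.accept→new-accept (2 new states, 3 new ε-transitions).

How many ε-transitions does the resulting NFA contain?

By structural recursion:
Each of the 6 symbol leaves contributes 0 ε-transitions.
  q+ → 3 ε-transitions
  pq+p → 3 ε-transitions
  p | pq+p | r | q → 11 ε-transitions

11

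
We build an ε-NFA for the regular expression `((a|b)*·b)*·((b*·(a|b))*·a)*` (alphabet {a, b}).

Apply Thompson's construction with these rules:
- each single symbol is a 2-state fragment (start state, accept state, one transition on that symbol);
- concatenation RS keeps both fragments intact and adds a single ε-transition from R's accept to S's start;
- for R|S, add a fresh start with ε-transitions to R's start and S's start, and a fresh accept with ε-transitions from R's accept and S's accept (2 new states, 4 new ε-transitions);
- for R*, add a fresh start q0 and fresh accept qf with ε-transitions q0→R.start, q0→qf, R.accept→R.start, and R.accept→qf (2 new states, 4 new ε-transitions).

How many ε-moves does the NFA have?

32

Bottom-up over the parse tree:
Each of the 7 symbol leaves contributes 0 ε-transitions.
  a|b → 4 ε-transitions
  (a|b)* → 8 ε-transitions
  (a|b)*·b → 9 ε-transitions
  ((a|b)*·b)* → 13 ε-transitions
  b* → 4 ε-transitions
  a|b → 4 ε-transitions
  b*·(a|b) → 9 ε-transitions
  (b*·(a|b))* → 13 ε-transitions
  (b*·(a|b))*·a → 14 ε-transitions
  ((b*·(a|b))*·a)* → 18 ε-transitions
  ((a|b)*·b)*·((b*·(a|b))*·a)* → 32 ε-transitions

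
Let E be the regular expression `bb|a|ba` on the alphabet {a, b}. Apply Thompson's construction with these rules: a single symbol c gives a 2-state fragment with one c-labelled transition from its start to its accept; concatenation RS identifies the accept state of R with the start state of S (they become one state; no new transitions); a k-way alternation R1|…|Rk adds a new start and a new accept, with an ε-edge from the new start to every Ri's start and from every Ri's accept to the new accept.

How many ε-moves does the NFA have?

Bottom-up over the parse tree:
Each of the 5 symbol leaves contributes 0 ε-transitions.
  bb — 0 ε-transitions
  ba — 0 ε-transitions
  bb|a|ba — 6 ε-transitions

6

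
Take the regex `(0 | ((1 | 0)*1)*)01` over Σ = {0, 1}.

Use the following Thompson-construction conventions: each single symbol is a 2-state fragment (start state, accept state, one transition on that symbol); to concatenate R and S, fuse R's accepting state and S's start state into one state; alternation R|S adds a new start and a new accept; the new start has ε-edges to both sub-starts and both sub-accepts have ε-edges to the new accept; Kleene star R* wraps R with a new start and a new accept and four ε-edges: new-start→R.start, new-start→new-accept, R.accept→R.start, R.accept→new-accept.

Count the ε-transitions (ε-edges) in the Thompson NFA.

16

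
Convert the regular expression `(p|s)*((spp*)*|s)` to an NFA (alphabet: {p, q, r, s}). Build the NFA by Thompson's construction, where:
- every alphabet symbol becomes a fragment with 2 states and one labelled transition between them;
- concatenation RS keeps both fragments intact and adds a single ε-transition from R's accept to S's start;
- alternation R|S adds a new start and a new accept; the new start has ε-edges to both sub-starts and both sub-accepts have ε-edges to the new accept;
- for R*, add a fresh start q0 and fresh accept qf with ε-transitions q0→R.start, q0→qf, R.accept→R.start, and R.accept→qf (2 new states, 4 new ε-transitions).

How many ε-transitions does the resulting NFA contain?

By structural recursion:
Each of the 6 symbol leaves contributes 0 ε-transitions.
  p|s = 4 ε-transitions
  (p|s)* = 8 ε-transitions
  p* = 4 ε-transitions
  spp* = 6 ε-transitions
  (spp*)* = 10 ε-transitions
  (spp*)*|s = 14 ε-transitions
  (p|s)*((spp*)*|s) = 23 ε-transitions

23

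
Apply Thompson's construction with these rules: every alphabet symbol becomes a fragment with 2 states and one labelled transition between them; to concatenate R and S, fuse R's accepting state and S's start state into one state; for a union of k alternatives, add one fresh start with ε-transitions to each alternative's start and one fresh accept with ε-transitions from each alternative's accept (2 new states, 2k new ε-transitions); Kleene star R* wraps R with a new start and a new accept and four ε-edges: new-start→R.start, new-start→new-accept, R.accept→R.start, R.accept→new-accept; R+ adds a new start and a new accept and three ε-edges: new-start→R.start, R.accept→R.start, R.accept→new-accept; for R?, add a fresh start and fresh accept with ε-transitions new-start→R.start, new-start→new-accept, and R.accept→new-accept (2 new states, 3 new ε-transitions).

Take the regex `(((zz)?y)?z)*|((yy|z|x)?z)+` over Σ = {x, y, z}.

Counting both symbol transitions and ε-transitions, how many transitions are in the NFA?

35

By structural recursion:
Each of the 9 symbol leaves contributes 1 transition (1 symbol, 0 ε).
  zz = 2 transitions (2 symbol, 0 ε)
  (zz)? = 5 transitions (2 symbol, 3 ε)
  (zz)?y = 6 transitions (3 symbol, 3 ε)
  ((zz)?y)? = 9 transitions (3 symbol, 6 ε)
  ((zz)?y)?z = 10 transitions (4 symbol, 6 ε)
  (((zz)?y)?z)* = 14 transitions (4 symbol, 10 ε)
  yy = 2 transitions (2 symbol, 0 ε)
  yy|z|x = 10 transitions (4 symbol, 6 ε)
  (yy|z|x)? = 13 transitions (4 symbol, 9 ε)
  (yy|z|x)?z = 14 transitions (5 symbol, 9 ε)
  ((yy|z|x)?z)+ = 17 transitions (5 symbol, 12 ε)
  (((zz)?y)?z)*|((yy|z|x)?z)+ = 35 transitions (9 symbol, 26 ε)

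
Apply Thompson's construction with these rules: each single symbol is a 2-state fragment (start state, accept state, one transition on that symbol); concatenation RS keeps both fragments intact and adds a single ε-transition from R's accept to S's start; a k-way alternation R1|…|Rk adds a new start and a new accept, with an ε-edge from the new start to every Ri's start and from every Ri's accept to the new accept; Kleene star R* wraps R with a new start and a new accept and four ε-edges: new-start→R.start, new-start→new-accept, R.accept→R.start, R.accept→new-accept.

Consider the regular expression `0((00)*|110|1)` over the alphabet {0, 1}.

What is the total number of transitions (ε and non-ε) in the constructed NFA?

21

Per subexpression:
Each of the 7 symbol leaves contributes 1 transition (1 symbol, 0 ε).
  00 — 3 transitions (2 symbol, 1 ε)
  (00)* — 7 transitions (2 symbol, 5 ε)
  110 — 5 transitions (3 symbol, 2 ε)
  (00)*|110|1 — 19 transitions (6 symbol, 13 ε)
  0((00)*|110|1) — 21 transitions (7 symbol, 14 ε)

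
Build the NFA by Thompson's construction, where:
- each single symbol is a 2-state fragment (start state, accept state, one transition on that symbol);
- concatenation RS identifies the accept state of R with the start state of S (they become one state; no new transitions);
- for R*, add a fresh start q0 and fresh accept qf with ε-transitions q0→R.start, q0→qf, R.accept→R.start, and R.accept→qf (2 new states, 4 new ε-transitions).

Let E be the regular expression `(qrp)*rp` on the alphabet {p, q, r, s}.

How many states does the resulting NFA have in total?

8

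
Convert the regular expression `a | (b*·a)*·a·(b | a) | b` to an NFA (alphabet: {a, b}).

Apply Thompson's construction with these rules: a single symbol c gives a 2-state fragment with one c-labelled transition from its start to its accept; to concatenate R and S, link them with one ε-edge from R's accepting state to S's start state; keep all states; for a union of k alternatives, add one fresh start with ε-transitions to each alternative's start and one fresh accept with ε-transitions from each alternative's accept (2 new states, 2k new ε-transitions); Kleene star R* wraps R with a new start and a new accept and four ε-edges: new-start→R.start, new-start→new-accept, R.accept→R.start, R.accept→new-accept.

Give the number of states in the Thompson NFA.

22

Bottom-up over the parse tree:
Each of the 7 symbol leaves contributes a 2-state fragment.
  b* — 4 states
  b*·a — 6 states
  (b*·a)* — 8 states
  b | a — 6 states
  (b*·a)*·a·(b | a) — 16 states
  a | (b*·a)*·a·(b | a) | b — 22 states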